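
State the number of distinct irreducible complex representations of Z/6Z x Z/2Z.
12

Explanation: The number of irreducible complex representations of a finite group equals its number of conjugacy classes. Z/6Z x Z/2Z is abelian of order 12, so every element is its own conjugacy class: 12 classes, so Z/6Z x Z/2Z (order 12) has exactly 12 irreducible complex representations.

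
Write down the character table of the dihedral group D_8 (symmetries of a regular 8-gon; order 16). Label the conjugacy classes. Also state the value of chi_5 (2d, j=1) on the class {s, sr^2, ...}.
Conjugacy classes: {e} of size 1, {r^4} of size 1, {r^1, r^7} of size 2, {r^2, r^6} of size 2, {r^3, r^5} of size 2, {s, sr^2, ...} of size 4, {sr, sr^3, ...} of size 4.
Character table:
  irrep \ class              {e} (size 1)  {r^4} (size 1)  {r^1, r^7} (size 2)  {r^2, r^6} (size 2)  {r^3, r^5} (size 2)  {s, sr^2, ...} (size 4)  {sr, sr^3, ...} (size 4)
  chi_1 (triv)               1             1               1                    1                    1                    1                        1                       
  chi_2 (sign: r->1, s->-1)  1             1               1                    1                    1                    -1                       -1                      
  chi_3 (r->-1, s->1)        1             1               -1                   1                    -1                   1                        -1                      
  chi_4 (r->-1, s->-1)       1             1               -1                   1                    -1                   -1                       1                       
  chi_5 (2d, j=1)            2             -2              sqrt(2)              0                    -sqrt(2)             0                        0                       
  chi_6 (2d, j=2)            2             2               0                    -2                   0                    0                        0                       
  chi_7 (2d, j=3)            2             -2              -sqrt(2)             0                    sqrt(2)              0                        0                       

Spot check: chi_5 (2d, j=1) on {s, sr^2, ...} = 0.

Proof sketch: D_8 has order 2*8 = 16 with 7 conjugacy classes, hence 7 irreducibles. Sum of squared dims 1 + 1 + 1 + 1 + 4 + 4 + 4 = 16 = |G|. Linear characters come from the abelianisation; the 2-dimensional irreps have character r^k -> 2*cos(2*pi*j*k/8), reflections -> 0.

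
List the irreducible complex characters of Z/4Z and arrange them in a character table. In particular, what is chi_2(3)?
Character table of Z/4Z (irreps indexed chi_0,...,chi_3 with chi_k(m) = zeta_4^(k*m), zeta_4 = exp(2*pi*i/4)):
  irrep \ class  {0} (size 1)  {1} (size 1)  {2} (size 1)  {3} (size 1)
  chi_0          1             1             1             1           
  chi_1          1             I             -1            -I          
  chi_2          1             -1            1             -1          
  chi_3          1             -I            -1            I           

Spot check: chi_2(3) = zeta_4^(2*3) = zeta_4^6 = -1.

Details: Z/4Z is abelian, so all 4 irreducible complex representations are 1-dimensional. They are given by chi_k(m) = zeta_4^(k*m) for k = 0,...,3. Row orthogonality: sum_m chi_k(m) conj(chi_l(m)) = 4 * [k = l].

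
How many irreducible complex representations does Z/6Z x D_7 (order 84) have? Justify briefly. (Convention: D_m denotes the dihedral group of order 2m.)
30

Derivation: The number of irreducible complex representations of a finite group equals its number of conjugacy classes. For a direct product, #classes(G x H) = #classes(G) * #classes(H). Z/6Z has 6 classes (abelian), D_7 has 5 classes, so 6 * 5 = 30, so Z/6Z x D_7 (order 84) has exactly 30 irreducible complex representations.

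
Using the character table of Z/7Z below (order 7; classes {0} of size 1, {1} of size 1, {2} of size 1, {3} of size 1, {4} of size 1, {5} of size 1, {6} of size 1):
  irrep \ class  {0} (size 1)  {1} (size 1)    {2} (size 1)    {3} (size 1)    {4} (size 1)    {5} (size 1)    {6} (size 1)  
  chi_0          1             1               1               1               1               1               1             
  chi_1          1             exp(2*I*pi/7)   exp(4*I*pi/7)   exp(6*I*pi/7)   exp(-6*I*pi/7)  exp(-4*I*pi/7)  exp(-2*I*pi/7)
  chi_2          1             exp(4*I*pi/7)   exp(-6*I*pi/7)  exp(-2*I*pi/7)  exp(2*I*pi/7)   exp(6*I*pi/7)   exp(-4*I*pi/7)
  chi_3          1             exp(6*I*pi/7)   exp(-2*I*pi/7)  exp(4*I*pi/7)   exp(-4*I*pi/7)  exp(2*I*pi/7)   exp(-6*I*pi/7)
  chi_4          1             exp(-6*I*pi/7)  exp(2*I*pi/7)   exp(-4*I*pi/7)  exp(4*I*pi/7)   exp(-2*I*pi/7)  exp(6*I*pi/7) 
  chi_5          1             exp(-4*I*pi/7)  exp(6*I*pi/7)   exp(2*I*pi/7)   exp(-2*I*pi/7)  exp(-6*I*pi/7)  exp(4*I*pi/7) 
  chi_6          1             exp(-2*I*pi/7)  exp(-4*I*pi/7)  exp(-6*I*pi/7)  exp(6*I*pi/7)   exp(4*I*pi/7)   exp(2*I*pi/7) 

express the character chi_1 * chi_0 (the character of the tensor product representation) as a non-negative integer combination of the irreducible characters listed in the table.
chi_1 tensor chi_0 = chi_1 (all other irreducibles have multiplicity 0).

Proof sketch: The character of a tensor product is the pointwise product (chi_1 * chi_0)(C) = chi_1(C) * chi_0(C):
  {0}: (1)*(1), {1}: (exp(2*I*pi/7))*(1), {2}: (exp(4*I*pi/7))*(1), {3}: (exp(6*I*pi/7))*(1), {4}: (exp(-6*I*pi/7))*(1), {5}: (exp(-4*I*pi/7))*(1), {6}: (exp(-2*I*pi/7))*(1)
so (chi_1 * chi_0) takes values
  {0} -> 1, {1} -> exp(2*I*pi/7), {2} -> exp(4*I*pi/7), {3} -> exp(6*I*pi/7), {4} -> exp(-6*I*pi/7), {5} -> exp(-4*I*pi/7), {6} -> exp(-2*I*pi/7).
Now take the inner product of this character with each irreducible chi from the table, <chi_1*chi_0, chi> = (1/7) sum_C |C| (chi_1*chi_0)(C) conj(chi(C)):
  <chi_1*chi_0, chi_0> = (1/7)[1*(1)*conj(1) + 1*(exp(2*I*pi/7))*conj(1) + 1*(exp(4*I*pi/7))*conj(1) + 1*(exp(6*I*pi/7))*conj(1) + 1*(exp(-6*I*pi/7))*conj(1) + 1*(exp(-4*I*pi/7))*conj(1) + 1*(exp(-2*I*pi/7))*conj(1)]
      = (1/7)[(1) + (exp(2*I*pi/7)) + (exp(4*I*pi/7)) + (exp(6*I*pi/7)) + (exp(-6*I*pi/7)) + (exp(-4*I*pi/7)) + (exp(-2*I*pi/7))] = 0/7 = 0
  <chi_1*chi_0, chi_1> = (1/7)[1*(1)*conj(1) + 1*(exp(2*I*pi/7))*conj(exp(2*I*pi/7)) + 1*(exp(4*I*pi/7))*conj(exp(4*I*pi/7)) + 1*(exp(6*I*pi/7))*conj(exp(6*I*pi/7)) + 1*(exp(-6*I*pi/7))*conj(exp(-6*I*pi/7)) + 1*(exp(-4*I*pi/7))*conj(exp(-4*I*pi/7)) + 1*(exp(-2*I*pi/7))*conj(exp(-2*I*pi/7))]
      = (1/7)[(1) + (1) + (1) + (1) + (1) + (1) + (1)] = 7/7 = 1
  <chi_1*chi_0, chi_2> = (1/7)[1*(1)*conj(1) + 1*(exp(2*I*pi/7))*conj(exp(4*I*pi/7)) + 1*(exp(4*I*pi/7))*conj(exp(-6*I*pi/7)) + 1*(exp(6*I*pi/7))*conj(exp(-2*I*pi/7)) + 1*(exp(-6*I*pi/7))*conj(exp(2*I*pi/7)) + 1*(exp(-4*I*pi/7))*conj(exp(6*I*pi/7)) + 1*(exp(-2*I*pi/7))*conj(exp(-4*I*pi/7))]
      = (1/7)[(1) + (exp(-2*I*pi/7)) + (exp(-4*I*pi/7)) + (exp(-6*I*pi/7)) + (exp(6*I*pi/7)) + (exp(4*I*pi/7)) + (exp(2*I*pi/7))] = 0/7 = 0
  <chi_1*chi_0, chi_3> = (1/7)[1*(1)*conj(1) + 1*(exp(2*I*pi/7))*conj(exp(6*I*pi/7)) + 1*(exp(4*I*pi/7))*conj(exp(-2*I*pi/7)) + 1*(exp(6*I*pi/7))*conj(exp(4*I*pi/7)) + 1*(exp(-6*I*pi/7))*conj(exp(-4*I*pi/7)) + 1*(exp(-4*I*pi/7))*conj(exp(2*I*pi/7)) + 1*(exp(-2*I*pi/7))*conj(exp(-6*I*pi/7))]
      = (1/7)[(1) + (exp(-4*I*pi/7)) + (exp(6*I*pi/7)) + (exp(2*I*pi/7)) + (exp(-2*I*pi/7)) + (exp(-6*I*pi/7)) + (exp(4*I*pi/7))] = 0/7 = 0
  <chi_1*chi_0, chi_4> = (1/7)[1*(1)*conj(1) + 1*(exp(2*I*pi/7))*conj(exp(-6*I*pi/7)) + 1*(exp(4*I*pi/7))*conj(exp(2*I*pi/7)) + 1*(exp(6*I*pi/7))*conj(exp(-4*I*pi/7)) + 1*(exp(-6*I*pi/7))*conj(exp(4*I*pi/7)) + 1*(exp(-4*I*pi/7))*conj(exp(-2*I*pi/7)) + 1*(exp(-2*I*pi/7))*conj(exp(6*I*pi/7))]
      = (1/7)[(1) + (exp(-6*I*pi/7)) + (exp(2*I*pi/7)) + (exp(-4*I*pi/7)) + (exp(4*I*pi/7)) + (exp(-2*I*pi/7)) + (exp(6*I*pi/7))] = 0/7 = 0
  <chi_1*chi_0, chi_5> = (1/7)[1*(1)*conj(1) + 1*(exp(2*I*pi/7))*conj(exp(-4*I*pi/7)) + 1*(exp(4*I*pi/7))*conj(exp(6*I*pi/7)) + 1*(exp(6*I*pi/7))*conj(exp(2*I*pi/7)) + 1*(exp(-6*I*pi/7))*conj(exp(-2*I*pi/7)) + 1*(exp(-4*I*pi/7))*conj(exp(-6*I*pi/7)) + 1*(exp(-2*I*pi/7))*conj(exp(4*I*pi/7))]
      = (1/7)[(1) + (exp(6*I*pi/7)) + (exp(-2*I*pi/7)) + (exp(4*I*pi/7)) + (exp(-4*I*pi/7)) + (exp(2*I*pi/7)) + (exp(-6*I*pi/7))] = 0/7 = 0
  <chi_1*chi_0, chi_6> = (1/7)[1*(1)*conj(1) + 1*(exp(2*I*pi/7))*conj(exp(-2*I*pi/7)) + 1*(exp(4*I*pi/7))*conj(exp(-4*I*pi/7)) + 1*(exp(6*I*pi/7))*conj(exp(-6*I*pi/7)) + 1*(exp(-6*I*pi/7))*conj(exp(6*I*pi/7)) + 1*(exp(-4*I*pi/7))*conj(exp(4*I*pi/7)) + 1*(exp(-2*I*pi/7))*conj(exp(2*I*pi/7))]
      = (1/7)[(1) + (exp(4*I*pi/7)) + (exp(-6*I*pi/7)) + (exp(-2*I*pi/7)) + (exp(2*I*pi/7)) + (exp(6*I*pi/7)) + (exp(-4*I*pi/7))] = 0/7 = 0
(Exp terms are combined using exp(i*s)*conj(exp(i*t)) = exp(i*(s-t)), and sums of them are collapsed using the identity that for every m > 1 the m distinct m-th roots of unity sum to 0, e.g. 1 + exp(2*I*pi/3) + exp(-2*I*pi/3) = 0.)
Hence the multiplicities are chi_1: 1. Dimension check: dim(chi_1)*dim(chi_0) = 1*1 = 1 and sum (mult * dim) = 1*1 = 1.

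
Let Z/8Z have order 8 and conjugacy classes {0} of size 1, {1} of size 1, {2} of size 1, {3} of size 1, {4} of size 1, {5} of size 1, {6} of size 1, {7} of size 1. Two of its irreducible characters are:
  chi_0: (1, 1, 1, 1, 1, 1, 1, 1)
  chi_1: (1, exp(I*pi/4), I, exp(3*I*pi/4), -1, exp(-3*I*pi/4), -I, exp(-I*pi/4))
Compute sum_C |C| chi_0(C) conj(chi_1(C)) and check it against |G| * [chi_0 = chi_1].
Sum = 0; so <chi_0, chi_1> = 0 (distinct irreducibles are orthogonal).

Argument: Compute term by term over conjugacy classes (|C| * chi_0(C) * conj(chi_1(C))):
  1*(1)*conj(1) + 1*(1)*conj(exp(I*pi/4)) + 1*(1)*conj(I) + 1*(1)*conj(exp(3*I*pi/4)) + 1*(1)*conj(-1) + 1*(1)*conj(exp(-3*I*pi/4)) + 1*(1)*conj(-I) + 1*(1)*conj(exp(-I*pi/4))
  = (1) + (exp(-I*pi/4)) + (-I) + (exp(-3*I*pi/4)) + (-1) + (exp(3*I*pi/4)) + (I) + (exp(I*pi/4))
  = 0.
(Exp terms are combined using exp(i*s)*conj(exp(i*t)) = exp(i*(s-t)), and sums of them are collapsed using the identity that for every m > 1 the m distinct m-th roots of unity sum to 0, e.g. 1 + exp(2*I*pi/3) + exp(-2*I*pi/3) = 0.)
Dividing by |G| = 8 gives 0/8 = 0, matching the row-orthogonality relation <chi_0, chi_1> = [chi_0 = chi_1].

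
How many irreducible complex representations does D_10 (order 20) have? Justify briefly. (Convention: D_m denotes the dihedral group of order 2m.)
8

Explanation: The number of irreducible complex representations of a finite group equals its number of conjugacy classes. D_10 has 8 conjugacy classes (n/2 + 3 for n even), so D_10 (order 20) has exactly 8 irreducible complex representations.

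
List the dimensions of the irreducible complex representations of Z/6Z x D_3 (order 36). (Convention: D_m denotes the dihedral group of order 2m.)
Dimensions: 1, 1, 1, 1, 1, 1, 1, 1, 1, 1, 1, 1, 2, 2, 2, 2, 2, 2

Explanation: There are 18 irreducibles (= number of conjugacy classes). Their dimensions d_i satisfy sum d_i^2 = |G| = 36: 1 + 1 + 1 + 1 + 1 + 1 + 1 + 1 + 1 + 1 + 1 + 1 + 4 + 4 + 4 + 4 + 4 + 4 = 36. (For the product with Z/6Z: each of the 6 1-dim characters of Z/6Z tensors with each irrep of D_3, giving 6 copies of each D_3-dimension.)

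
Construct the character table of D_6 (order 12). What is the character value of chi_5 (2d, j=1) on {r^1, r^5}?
Conjugacy classes: {e} of size 1, {r^3} of size 1, {r^1, r^5} of size 2, {r^2, r^4} of size 2, {s, sr^2, ...} of size 3, {sr, sr^3, ...} of size 3.
Character table:
  irrep \ class              {e} (size 1)  {r^3} (size 1)  {r^1, r^5} (size 2)  {r^2, r^4} (size 2)  {s, sr^2, ...} (size 3)  {sr, sr^3, ...} (size 3)
  chi_1 (triv)               1             1               1                    1                    1                        1                       
  chi_2 (sign: r->1, s->-1)  1             1               1                    1                    -1                       -1                      
  chi_3 (r->-1, s->1)        1             -1              -1                   1                    1                        -1                      
  chi_4 (r->-1, s->-1)       1             -1              -1                   1                    -1                       1                       
  chi_5 (2d, j=1)            2             -2              1                    -1                   0                        0                       
  chi_6 (2d, j=2)            2             2               -1                   -1                   0                        0                       

Spot check: chi_5 (2d, j=1) on {r^1, r^5} = 1.

Proof sketch: D_6 has order 2*6 = 12 with 6 conjugacy classes, hence 6 irreducibles. Sum of squared dims 1 + 1 + 1 + 1 + 4 + 4 = 12 = |G|. Linear characters come from the abelianisation; the 2-dimensional irreps have character r^k -> 2*cos(2*pi*j*k/6), reflections -> 0.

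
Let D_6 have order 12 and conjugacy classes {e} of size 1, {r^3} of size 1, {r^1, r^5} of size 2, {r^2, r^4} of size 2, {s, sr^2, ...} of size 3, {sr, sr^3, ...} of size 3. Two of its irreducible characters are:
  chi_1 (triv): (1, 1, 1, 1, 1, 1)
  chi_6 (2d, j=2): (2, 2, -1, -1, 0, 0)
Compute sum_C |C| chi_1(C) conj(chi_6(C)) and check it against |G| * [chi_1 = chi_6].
Sum = 0; so <chi_1, chi_6> = 0 (distinct irreducibles are orthogonal).

Why: Compute term by term over conjugacy classes (|C| * chi_1(C) * conj(chi_6(C))):
  1*(1)*conj(2) + 1*(1)*conj(2) + 2*(1)*conj(-1) + 2*(1)*conj(-1) + 3*(1)*conj(0) + 3*(1)*conj(0)
  = (2) + (2) + (-2) + (-2) + (0) + (0)
  = 0.
Dividing by |G| = 12 gives 0/12 = 0, matching the row-orthogonality relation <chi_1, chi_6> = [chi_1 = chi_6].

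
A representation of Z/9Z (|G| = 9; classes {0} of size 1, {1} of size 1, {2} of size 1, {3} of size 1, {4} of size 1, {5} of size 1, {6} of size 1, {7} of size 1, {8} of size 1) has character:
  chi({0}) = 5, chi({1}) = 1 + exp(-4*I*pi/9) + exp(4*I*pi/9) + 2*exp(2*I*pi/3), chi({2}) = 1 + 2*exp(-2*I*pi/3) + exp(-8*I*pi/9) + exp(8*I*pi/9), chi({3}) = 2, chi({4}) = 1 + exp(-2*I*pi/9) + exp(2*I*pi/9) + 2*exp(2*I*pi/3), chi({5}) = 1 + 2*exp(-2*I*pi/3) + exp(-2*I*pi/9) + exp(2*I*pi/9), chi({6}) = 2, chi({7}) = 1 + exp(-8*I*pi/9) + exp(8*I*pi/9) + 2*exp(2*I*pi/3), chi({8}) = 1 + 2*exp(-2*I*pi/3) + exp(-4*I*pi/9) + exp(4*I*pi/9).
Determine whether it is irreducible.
Not irreducible (reducible): <chi, chi> = 7 > 1.

Derivation: <chi, chi> = (1/|G|) sum_C |C| * |chi(C)|^2 = (1/9)[1*|5|^2 + 1*|1 + exp(-4*I*pi/9) + exp(4*I*pi/9) + 2*exp(2*I*pi/3)|^2 + 1*|1 + 2*exp(-2*I*pi/3) + exp(-8*I*pi/9) + exp(8*I*pi/9)|^2 + 1*|2|^2 + 1*|1 + exp(-2*I*pi/9) + exp(2*I*pi/9) + 2*exp(2*I*pi/3)|^2 + 1*|1 + 2*exp(-2*I*pi/3) + exp(-2*I*pi/9) + exp(2*I*pi/9)|^2 + 1*|2|^2 + 1*|1 + exp(-8*I*pi/9) + exp(8*I*pi/9) + 2*exp(2*I*pi/3)|^2 + 1*|1 + 2*exp(-2*I*pi/3) + exp(-4*I*pi/9) + exp(4*I*pi/9)|^2]
  = (1/9)[(25) + (7 + 2*exp(-4*I*pi/9) + 2*exp(-2*I*pi/3) + 2*exp(-2*I*pi/9) + 3*exp(-8*I*pi/9) + 3*exp(8*I*pi/9) + 2*exp(2*I*pi/9) + 2*exp(2*I*pi/3) + 2*exp(4*I*pi/9)) + (7 + 2*exp(-4*I*pi/9) + 3*exp(-2*I*pi/9) + 2*exp(-2*I*pi/3) + 2*exp(-8*I*pi/9) + 2*exp(8*I*pi/9) + 2*exp(2*I*pi/3) + 3*exp(2*I*pi/9) + 2*exp(4*I*pi/9)) + (4) + (7 + 3*exp(-4*I*pi/9) + 2*exp(-2*I*pi/3) + 2*exp(-2*I*pi/9) + 2*exp(-8*I*pi/9) + 2*exp(8*I*pi/9) + 2*exp(2*I*pi/9) + 2*exp(2*I*pi/3) + 3*exp(4*I*pi/9)) + (7 + 3*exp(-4*I*pi/9) + 2*exp(-2*I*pi/3) + 2*exp(-2*I*pi/9) + 2*exp(-8*I*pi/9) + 2*exp(8*I*pi/9) + 2*exp(2*I*pi/9) + 2*exp(2*I*pi/3) + 3*exp(4*I*pi/9)) + (4) + (7 + 2*exp(-4*I*pi/9) + 3*exp(-2*I*pi/9) + 2*exp(-2*I*pi/3) + 2*exp(-8*I*pi/9) + 2*exp(8*I*pi/9) + 2*exp(2*I*pi/3) + 3*exp(2*I*pi/9) + 2*exp(4*I*pi/9)) + (7 + 2*exp(-4*I*pi/9) + 2*exp(-2*I*pi/3) + 2*exp(-2*I*pi/9) + 3*exp(-8*I*pi/9) + 3*exp(8*I*pi/9) + 2*exp(2*I*pi/9) + 2*exp(2*I*pi/3) + 2*exp(4*I*pi/9))] = 63/9 = 7.
(Exp terms are combined using exp(i*s)*conj(exp(i*t)) = exp(i*(s-t)), and sums of them are collapsed using the identity that for every m > 1 the m distinct m-th roots of unity sum to 0, e.g. 1 + exp(2*I*pi/3) + exp(-2*I*pi/3) = 0.)
A character is irreducible iff <chi, chi> = 1, so this representation is reducible.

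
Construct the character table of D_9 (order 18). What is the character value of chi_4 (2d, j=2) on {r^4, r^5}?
Conjugacy classes: {e} of size 1, {r^1, r^8} of size 2, {r^2, r^7} of size 2, {r^3, r^6} of size 2, {r^4, r^5} of size 2, {s, sr, ..., sr^8} of size 9.
Character table:
  irrep \ class              {e} (size 1)  {r^1, r^8} (size 2)  {r^2, r^7} (size 2)  {r^3, r^6} (size 2)  {r^4, r^5} (size 2)  {s, sr, ..., sr^8} (size 9)
  chi_1 (triv)               1             1                    1                    1                    1                    1                          
  chi_2 (sign: r->1, s->-1)  1             1                    1                    1                    1                    -1                         
  chi_3 (2d, j=1)            2             2*cos(2*pi/9)        2*cos(4*pi/9)        -1                   -2*cos(pi/9)         0                          
  chi_4 (2d, j=2)            2             2*cos(4*pi/9)        -2*cos(pi/9)         -1                   2*cos(2*pi/9)        0                          
  chi_5 (2d, j=3)            2             -1                   -1                   2                    -1                   0                          
  chi_6 (2d, j=4)            2             -2*cos(pi/9)         2*cos(2*pi/9)        -1                   2*cos(4*pi/9)        0                          

Spot check: chi_4 (2d, j=2) on {r^4, r^5} = 2*cos(2*pi/9).

Argument: D_9 has order 2*9 = 18 with 6 conjugacy classes, hence 6 irreducibles. Sum of squared dims 1 + 1 + 4 + 4 + 4 + 4 = 18 = |G|. Linear characters come from the abelianisation; the 2-dimensional irreps have character r^k -> 2*cos(2*pi*j*k/9), reflections -> 0.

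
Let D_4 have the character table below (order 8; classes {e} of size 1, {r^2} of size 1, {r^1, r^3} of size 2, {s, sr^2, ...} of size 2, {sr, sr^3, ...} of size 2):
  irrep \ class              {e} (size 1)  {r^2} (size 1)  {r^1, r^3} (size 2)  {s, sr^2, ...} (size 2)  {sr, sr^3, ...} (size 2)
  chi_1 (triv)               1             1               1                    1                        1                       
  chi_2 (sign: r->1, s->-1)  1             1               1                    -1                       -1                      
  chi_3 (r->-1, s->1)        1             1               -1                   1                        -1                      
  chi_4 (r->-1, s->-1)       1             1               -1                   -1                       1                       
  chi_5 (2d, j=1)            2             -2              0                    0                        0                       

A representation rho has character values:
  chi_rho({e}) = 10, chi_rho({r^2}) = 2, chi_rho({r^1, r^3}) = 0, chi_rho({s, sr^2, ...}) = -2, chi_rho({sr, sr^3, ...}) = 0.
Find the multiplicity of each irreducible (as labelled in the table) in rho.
Multiplicities: chi_1: 1, chi_2: 2, chi_3: 1, chi_4: 2, chi_5: 2.

Proof sketch: Use <chi_rho, chi> = (1/|G|) sum_C |C| * chi_rho(C) * conj(chi(C)) with |G| = 8 for each irreducible chi in the table:
  <chi_rho, chi_1> = (1/8)[1*(10)*conj(1) + 1*(2)*conj(1) + 2*(0)*conj(1) + 2*(-2)*conj(1) + 2*(0)*conj(1)]
      = (1/8)[(10) + (2) + (0) + (-4) + (0)] = 8/8 = 1
  <chi_rho, chi_2> = (1/8)[1*(10)*conj(1) + 1*(2)*conj(1) + 2*(0)*conj(1) + 2*(-2)*conj(-1) + 2*(0)*conj(-1)]
      = (1/8)[(10) + (2) + (0) + (4) + (0)] = 16/8 = 2
  <chi_rho, chi_3> = (1/8)[1*(10)*conj(1) + 1*(2)*conj(1) + 2*(0)*conj(-1) + 2*(-2)*conj(1) + 2*(0)*conj(-1)]
      = (1/8)[(10) + (2) + (0) + (-4) + (0)] = 8/8 = 1
  <chi_rho, chi_4> = (1/8)[1*(10)*conj(1) + 1*(2)*conj(1) + 2*(0)*conj(-1) + 2*(-2)*conj(-1) + 2*(0)*conj(1)]
      = (1/8)[(10) + (2) + (0) + (4) + (0)] = 16/8 = 2
  <chi_rho, chi_5> = (1/8)[1*(10)*conj(2) + 1*(2)*conj(-2) + 2*(0)*conj(0) + 2*(-2)*conj(0) + 2*(0)*conj(0)]
      = (1/8)[(20) + (-4) + (0) + (0) + (0)] = 16/8 = 2
Dimension check: dim(rho) = sum (mult * dim) = 1*1 + 2*1 + 1*1 + 2*1 + 2*2 = 10 = chi_rho(e) = 10.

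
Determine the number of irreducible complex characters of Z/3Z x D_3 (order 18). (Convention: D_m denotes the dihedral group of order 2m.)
9

Why: The number of irreducible complex representations of a finite group equals its number of conjugacy classes. For a direct product, #classes(G x H) = #classes(G) * #classes(H). Z/3Z has 3 classes (abelian), D_3 has 3 classes, so 3 * 3 = 9, so Z/3Z x D_3 (order 18) has exactly 9 irreducible complex representations.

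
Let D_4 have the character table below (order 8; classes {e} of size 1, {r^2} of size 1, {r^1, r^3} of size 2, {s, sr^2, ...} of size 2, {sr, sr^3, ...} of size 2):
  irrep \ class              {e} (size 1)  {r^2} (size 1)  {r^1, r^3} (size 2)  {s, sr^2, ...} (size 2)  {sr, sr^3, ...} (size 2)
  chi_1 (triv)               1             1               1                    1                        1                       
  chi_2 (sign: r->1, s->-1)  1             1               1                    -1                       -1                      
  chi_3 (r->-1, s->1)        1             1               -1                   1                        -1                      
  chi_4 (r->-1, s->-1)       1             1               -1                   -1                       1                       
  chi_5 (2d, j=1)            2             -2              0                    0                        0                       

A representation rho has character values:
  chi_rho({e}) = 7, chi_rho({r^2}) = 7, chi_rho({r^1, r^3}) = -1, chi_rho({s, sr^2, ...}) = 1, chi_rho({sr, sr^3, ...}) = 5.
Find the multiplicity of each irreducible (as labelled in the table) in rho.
Multiplicities: chi_1: 3, chi_2: 0, chi_3: 1, chi_4: 3, chi_5: 0.

Working: Use <chi_rho, chi> = (1/|G|) sum_C |C| * chi_rho(C) * conj(chi(C)) with |G| = 8 for each irreducible chi in the table:
  <chi_rho, chi_1> = (1/8)[1*(7)*conj(1) + 1*(7)*conj(1) + 2*(-1)*conj(1) + 2*(1)*conj(1) + 2*(5)*conj(1)]
      = (1/8)[(7) + (7) + (-2) + (2) + (10)] = 24/8 = 3
  <chi_rho, chi_2> = (1/8)[1*(7)*conj(1) + 1*(7)*conj(1) + 2*(-1)*conj(1) + 2*(1)*conj(-1) + 2*(5)*conj(-1)]
      = (1/8)[(7) + (7) + (-2) + (-2) + (-10)] = 0/8 = 0
  <chi_rho, chi_3> = (1/8)[1*(7)*conj(1) + 1*(7)*conj(1) + 2*(-1)*conj(-1) + 2*(1)*conj(1) + 2*(5)*conj(-1)]
      = (1/8)[(7) + (7) + (2) + (2) + (-10)] = 8/8 = 1
  <chi_rho, chi_4> = (1/8)[1*(7)*conj(1) + 1*(7)*conj(1) + 2*(-1)*conj(-1) + 2*(1)*conj(-1) + 2*(5)*conj(1)]
      = (1/8)[(7) + (7) + (2) + (-2) + (10)] = 24/8 = 3
  <chi_rho, chi_5> = (1/8)[1*(7)*conj(2) + 1*(7)*conj(-2) + 2*(-1)*conj(0) + 2*(1)*conj(0) + 2*(5)*conj(0)]
      = (1/8)[(14) + (-14) + (0) + (0) + (0)] = 0/8 = 0
Dimension check: dim(rho) = sum (mult * dim) = 3*1 + 0*1 + 1*1 + 3*1 + 0*2 = 7 = chi_rho(e) = 7.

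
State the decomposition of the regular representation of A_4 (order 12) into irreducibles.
Each irreducible V_i of dimension d_i appears with multiplicity d_i, i.e. rho_reg = (direct sum over all irreducibles V_i) d_i V_i. The irreducible dimensions for A_4 are 1, 1, 1, 3: 3 irreducibles of dimension 1, each with multiplicity 1; 1 irreducible of dimension 3, with multiplicity 3. Total dimension 3*1*1 + 1*3*3 = 12 = |G|.

Working: General theorem: in the regular representation of a finite group G, each irreducible appears with multiplicity equal to its dimension. Check: dim(rho_reg) = sum d_i^2 = 1 + 1 + 1 + 9 = 12 = |G|.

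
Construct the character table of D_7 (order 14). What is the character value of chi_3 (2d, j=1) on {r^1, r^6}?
Conjugacy classes: {e} of size 1, {r^1, r^6} of size 2, {r^2, r^5} of size 2, {r^3, r^4} of size 2, {s, sr, ..., sr^6} of size 7.
Character table:
  irrep \ class              {e} (size 1)  {r^1, r^6} (size 2)  {r^2, r^5} (size 2)  {r^3, r^4} (size 2)  {s, sr, ..., sr^6} (size 7)
  chi_1 (triv)               1             1                    1                    1                    1                          
  chi_2 (sign: r->1, s->-1)  1             1                    1                    1                    -1                         
  chi_3 (2d, j=1)            2             2*cos(2*pi/7)        -2*cos(3*pi/7)       -2*cos(pi/7)         0                          
  chi_4 (2d, j=2)            2             -2*cos(3*pi/7)       -2*cos(pi/7)         2*cos(2*pi/7)        0                          
  chi_5 (2d, j=3)            2             -2*cos(pi/7)         2*cos(2*pi/7)        -2*cos(3*pi/7)       0                          

Spot check: chi_3 (2d, j=1) on {r^1, r^6} = 2*cos(2*pi/7).

Solution. D_7 has order 2*7 = 14 with 5 conjugacy classes, hence 5 irreducibles. Sum of squared dims 1 + 1 + 4 + 4 + 4 = 14 = |G|. Linear characters come from the abelianisation; the 2-dimensional irreps have character r^k -> 2*cos(2*pi*j*k/7), reflections -> 0.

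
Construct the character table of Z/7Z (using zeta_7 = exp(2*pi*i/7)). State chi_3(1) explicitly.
Character table of Z/7Z (irreps indexed chi_0,...,chi_6 with chi_k(m) = zeta_7^(k*m), zeta_7 = exp(2*pi*i/7)):
  irrep \ class  {0} (size 1)  {1} (size 1)    {2} (size 1)    {3} (size 1)    {4} (size 1)    {5} (size 1)    {6} (size 1)  
  chi_0          1             1               1               1               1               1               1             
  chi_1          1             exp(2*I*pi/7)   exp(4*I*pi/7)   exp(6*I*pi/7)   exp(-6*I*pi/7)  exp(-4*I*pi/7)  exp(-2*I*pi/7)
  chi_2          1             exp(4*I*pi/7)   exp(-6*I*pi/7)  exp(-2*I*pi/7)  exp(2*I*pi/7)   exp(6*I*pi/7)   exp(-4*I*pi/7)
  chi_3          1             exp(6*I*pi/7)   exp(-2*I*pi/7)  exp(4*I*pi/7)   exp(-4*I*pi/7)  exp(2*I*pi/7)   exp(-6*I*pi/7)
  chi_4          1             exp(-6*I*pi/7)  exp(2*I*pi/7)   exp(-4*I*pi/7)  exp(4*I*pi/7)   exp(-2*I*pi/7)  exp(6*I*pi/7) 
  chi_5          1             exp(-4*I*pi/7)  exp(6*I*pi/7)   exp(2*I*pi/7)   exp(-2*I*pi/7)  exp(-6*I*pi/7)  exp(4*I*pi/7) 
  chi_6          1             exp(-2*I*pi/7)  exp(-4*I*pi/7)  exp(-6*I*pi/7)  exp(6*I*pi/7)   exp(4*I*pi/7)   exp(2*I*pi/7) 

Spot check: chi_3(1) = zeta_7^(3*1) = zeta_7^3 = exp(6*I*pi/7).

Reasoning: Z/7Z is abelian, so all 7 irreducible complex representations are 1-dimensional. They are given by chi_k(m) = zeta_7^(k*m) for k = 0,...,6. Row orthogonality: sum_m chi_k(m) conj(chi_l(m)) = 7 * [k = l].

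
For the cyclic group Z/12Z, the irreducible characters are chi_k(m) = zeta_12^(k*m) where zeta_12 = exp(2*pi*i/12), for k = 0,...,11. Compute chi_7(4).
chi_7(4) = zeta_12^28 = exp(2*I*pi/3)

Details: chi_7(4) = zeta_12^(7*4) = zeta_12^28. Since zeta_12^12 = 1, this equals zeta_12^4 = exp(2*pi*i*4/12) = exp(2*I*pi/3).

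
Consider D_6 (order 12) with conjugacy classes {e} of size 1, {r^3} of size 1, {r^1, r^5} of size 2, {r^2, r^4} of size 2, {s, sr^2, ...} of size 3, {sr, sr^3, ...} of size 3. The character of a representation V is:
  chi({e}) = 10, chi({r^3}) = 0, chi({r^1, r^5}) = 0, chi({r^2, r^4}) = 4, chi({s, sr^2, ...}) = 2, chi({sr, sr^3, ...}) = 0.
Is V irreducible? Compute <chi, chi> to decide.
Not irreducible (reducible): <chi, chi> = 12 > 1.

Justification: <chi, chi> = (1/|G|) sum_C |C| * |chi(C)|^2 = (1/12)[1*|10|^2 + 1*|0|^2 + 2*|0|^2 + 2*|4|^2 + 3*|2|^2 + 3*|0|^2]
  = (1/12)[(100) + (0) + (0) + (32) + (12) + (0)] = 144/12 = 12.
A character is irreducible iff <chi, chi> = 1, so this representation is reducible.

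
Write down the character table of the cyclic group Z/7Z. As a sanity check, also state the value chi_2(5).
Character table of Z/7Z (irreps indexed chi_0,...,chi_6 with chi_k(m) = zeta_7^(k*m), zeta_7 = exp(2*pi*i/7)):
  irrep \ class  {0} (size 1)  {1} (size 1)    {2} (size 1)    {3} (size 1)    {4} (size 1)    {5} (size 1)    {6} (size 1)  
  chi_0          1             1               1               1               1               1               1             
  chi_1          1             exp(2*I*pi/7)   exp(4*I*pi/7)   exp(6*I*pi/7)   exp(-6*I*pi/7)  exp(-4*I*pi/7)  exp(-2*I*pi/7)
  chi_2          1             exp(4*I*pi/7)   exp(-6*I*pi/7)  exp(-2*I*pi/7)  exp(2*I*pi/7)   exp(6*I*pi/7)   exp(-4*I*pi/7)
  chi_3          1             exp(6*I*pi/7)   exp(-2*I*pi/7)  exp(4*I*pi/7)   exp(-4*I*pi/7)  exp(2*I*pi/7)   exp(-6*I*pi/7)
  chi_4          1             exp(-6*I*pi/7)  exp(2*I*pi/7)   exp(-4*I*pi/7)  exp(4*I*pi/7)   exp(-2*I*pi/7)  exp(6*I*pi/7) 
  chi_5          1             exp(-4*I*pi/7)  exp(6*I*pi/7)   exp(2*I*pi/7)   exp(-2*I*pi/7)  exp(-6*I*pi/7)  exp(4*I*pi/7) 
  chi_6          1             exp(-2*I*pi/7)  exp(-4*I*pi/7)  exp(-6*I*pi/7)  exp(6*I*pi/7)   exp(4*I*pi/7)   exp(2*I*pi/7) 

Spot check: chi_2(5) = zeta_7^(2*5) = zeta_7^10 = exp(6*I*pi/7).

Solution. Z/7Z is abelian, so all 7 irreducible complex representations are 1-dimensional. They are given by chi_k(m) = zeta_7^(k*m) for k = 0,...,6. Row orthogonality: sum_m chi_k(m) conj(chi_l(m)) = 7 * [k = l].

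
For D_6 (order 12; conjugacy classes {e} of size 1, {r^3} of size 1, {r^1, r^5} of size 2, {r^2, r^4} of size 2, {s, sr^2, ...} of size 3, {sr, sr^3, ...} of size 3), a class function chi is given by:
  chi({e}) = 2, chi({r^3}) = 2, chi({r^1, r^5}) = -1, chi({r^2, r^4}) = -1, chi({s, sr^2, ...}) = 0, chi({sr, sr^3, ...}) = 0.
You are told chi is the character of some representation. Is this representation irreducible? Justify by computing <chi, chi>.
Irreducible: <chi, chi> = 1.

Details: <chi, chi> = (1/|G|) sum_C |C| * |chi(C)|^2 = (1/12)[1*|2|^2 + 1*|2|^2 + 2*|-1|^2 + 2*|-1|^2 + 3*|0|^2 + 3*|0|^2]
  = (1/12)[(4) + (4) + (2) + (2) + (0) + (0)] = 12/12 = 1.
A character is irreducible iff <chi, chi> = 1, so this representation is irreducible.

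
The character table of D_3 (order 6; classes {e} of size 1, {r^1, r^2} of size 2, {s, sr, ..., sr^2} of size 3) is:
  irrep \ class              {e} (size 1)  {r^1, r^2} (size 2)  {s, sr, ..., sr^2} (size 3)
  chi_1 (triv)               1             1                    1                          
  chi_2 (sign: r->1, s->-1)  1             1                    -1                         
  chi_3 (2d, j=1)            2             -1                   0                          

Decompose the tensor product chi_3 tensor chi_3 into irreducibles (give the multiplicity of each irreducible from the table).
chi_3 tensor chi_3 = chi_1 + chi_2 + chi_3 (all other irreducibles have multiplicity 0).

Solution. The character of a tensor product is the pointwise product (chi_3 * chi_3)(C) = chi_3(C) * chi_3(C):
  {e}: (2)*(2), {r^1, r^2}: (-1)*(-1), {s, sr, ..., sr^2}: (0)*(0)
so (chi_3 * chi_3) takes values
  {e} -> 4, {r^1, r^2} -> 1, {s, sr, ..., sr^2} -> 0.
Now take the inner product of this character with each irreducible chi from the table, <chi_3*chi_3, chi> = (1/6) sum_C |C| (chi_3*chi_3)(C) conj(chi(C)):
  <chi_3*chi_3, chi_1> = (1/6)[1*(4)*conj(1) + 2*(1)*conj(1) + 3*(0)*conj(1)]
      = (1/6)[(4) + (2) + (0)] = 6/6 = 1
  <chi_3*chi_3, chi_2> = (1/6)[1*(4)*conj(1) + 2*(1)*conj(1) + 3*(0)*conj(-1)]
      = (1/6)[(4) + (2) + (0)] = 6/6 = 1
  <chi_3*chi_3, chi_3> = (1/6)[1*(4)*conj(2) + 2*(1)*conj(-1) + 3*(0)*conj(0)]
      = (1/6)[(8) + (-2) + (0)] = 6/6 = 1
Hence the multiplicities are chi_1: 1, chi_2: 1, chi_3: 1. Dimension check: dim(chi_3)*dim(chi_3) = 2*2 = 4 and sum (mult * dim) = 1*1 + 1*1 + 1*2 = 4.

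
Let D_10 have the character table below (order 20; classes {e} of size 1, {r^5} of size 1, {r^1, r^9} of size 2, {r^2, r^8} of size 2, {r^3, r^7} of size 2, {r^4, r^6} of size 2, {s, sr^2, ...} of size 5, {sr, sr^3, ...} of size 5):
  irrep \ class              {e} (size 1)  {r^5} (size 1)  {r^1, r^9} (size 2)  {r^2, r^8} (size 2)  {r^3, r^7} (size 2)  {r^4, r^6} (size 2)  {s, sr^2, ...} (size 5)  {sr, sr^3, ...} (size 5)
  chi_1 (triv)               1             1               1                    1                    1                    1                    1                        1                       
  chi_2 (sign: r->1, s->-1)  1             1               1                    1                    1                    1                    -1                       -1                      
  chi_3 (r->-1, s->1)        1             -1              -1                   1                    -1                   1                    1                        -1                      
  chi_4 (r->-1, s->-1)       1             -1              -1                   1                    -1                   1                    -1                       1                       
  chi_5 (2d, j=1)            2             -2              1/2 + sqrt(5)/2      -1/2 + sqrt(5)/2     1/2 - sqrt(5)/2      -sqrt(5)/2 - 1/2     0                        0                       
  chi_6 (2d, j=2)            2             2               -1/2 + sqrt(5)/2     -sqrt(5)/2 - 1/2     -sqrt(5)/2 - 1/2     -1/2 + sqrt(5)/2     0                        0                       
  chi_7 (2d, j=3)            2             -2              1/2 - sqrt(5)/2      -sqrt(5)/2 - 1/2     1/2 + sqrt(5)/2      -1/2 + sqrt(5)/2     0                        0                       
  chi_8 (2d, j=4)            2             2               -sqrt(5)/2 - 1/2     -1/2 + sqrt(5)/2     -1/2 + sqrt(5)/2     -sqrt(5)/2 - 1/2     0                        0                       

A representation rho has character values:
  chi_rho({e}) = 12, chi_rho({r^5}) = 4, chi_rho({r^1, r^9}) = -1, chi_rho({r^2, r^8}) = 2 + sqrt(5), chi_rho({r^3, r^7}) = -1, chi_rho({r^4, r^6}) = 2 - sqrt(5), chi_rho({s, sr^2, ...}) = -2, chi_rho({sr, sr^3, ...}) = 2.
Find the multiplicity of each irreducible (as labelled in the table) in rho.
Multiplicities: chi_1: 1, chi_2: 1, chi_3: 0, chi_4: 2, chi_5: 1, chi_6: 1, chi_7: 0, chi_8: 2.

Solution. Use <chi_rho, chi> = (1/|G|) sum_C |C| * chi_rho(C) * conj(chi(C)) with |G| = 20 for each irreducible chi in the table:
  <chi_rho, chi_1> = (1/20)[1*(12)*conj(1) + 1*(4)*conj(1) + 2*(-1)*conj(1) + 2*(2 + sqrt(5))*conj(1) + 2*(-1)*conj(1) + 2*(2 - sqrt(5))*conj(1) + 5*(-2)*conj(1) + 5*(2)*conj(1)]
      = (1/20)[(12) + (4) + (-2) + (4 + 2*sqrt(5)) + (-2) + (4 - 2*sqrt(5)) + (-10) + (10)] = 20/20 = 1
  <chi_rho, chi_2> = (1/20)[1*(12)*conj(1) + 1*(4)*conj(1) + 2*(-1)*conj(1) + 2*(2 + sqrt(5))*conj(1) + 2*(-1)*conj(1) + 2*(2 - sqrt(5))*conj(1) + 5*(-2)*conj(-1) + 5*(2)*conj(-1)]
      = (1/20)[(12) + (4) + (-2) + (4 + 2*sqrt(5)) + (-2) + (4 - 2*sqrt(5)) + (10) + (-10)] = 20/20 = 1
  <chi_rho, chi_3> = (1/20)[1*(12)*conj(1) + 1*(4)*conj(-1) + 2*(-1)*conj(-1) + 2*(2 + sqrt(5))*conj(1) + 2*(-1)*conj(-1) + 2*(2 - sqrt(5))*conj(1) + 5*(-2)*conj(1) + 5*(2)*conj(-1)]
      = (1/20)[(12) + (-4) + (2) + (4 + 2*sqrt(5)) + (2) + (4 - 2*sqrt(5)) + (-10) + (-10)] = 0/20 = 0
  <chi_rho, chi_4> = (1/20)[1*(12)*conj(1) + 1*(4)*conj(-1) + 2*(-1)*conj(-1) + 2*(2 + sqrt(5))*conj(1) + 2*(-1)*conj(-1) + 2*(2 - sqrt(5))*conj(1) + 5*(-2)*conj(-1) + 5*(2)*conj(1)]
      = (1/20)[(12) + (-4) + (2) + (4 + 2*sqrt(5)) + (2) + (4 - 2*sqrt(5)) + (10) + (10)] = 40/20 = 2
  <chi_rho, chi_5> = (1/20)[1*(12)*conj(2) + 1*(4)*conj(-2) + 2*(-1)*conj(1/2 + sqrt(5)/2) + 2*(2 + sqrt(5))*conj(-1/2 + sqrt(5)/2) + 2*(-1)*conj(1/2 - sqrt(5)/2) + 2*(2 - sqrt(5))*conj(-sqrt(5)/2 - 1/2) + 5*(-2)*conj(0) + 5*(2)*conj(0)]
      = (1/20)[(24) + (-8) + (-sqrt(5) - 1) + (sqrt(5) + 3) + (-1 + sqrt(5)) + (3 - sqrt(5)) + (0) + (0)] = 20/20 = 1
  <chi_rho, chi_6> = (1/20)[1*(12)*conj(2) + 1*(4)*conj(2) + 2*(-1)*conj(-1/2 + sqrt(5)/2) + 2*(2 + sqrt(5))*conj(-sqrt(5)/2 - 1/2) + 2*(-1)*conj(-sqrt(5)/2 - 1/2) + 2*(2 - sqrt(5))*conj(-1/2 + sqrt(5)/2) + 5*(-2)*conj(0) + 5*(2)*conj(0)]
      = (1/20)[(24) + (8) + (1 - sqrt(5)) + (-7 - 3*sqrt(5)) + (1 + sqrt(5)) + (-7 + 3*sqrt(5)) + (0) + (0)] = 20/20 = 1
  <chi_rho, chi_7> = (1/20)[1*(12)*conj(2) + 1*(4)*conj(-2) + 2*(-1)*conj(1/2 - sqrt(5)/2) + 2*(2 + sqrt(5))*conj(-sqrt(5)/2 - 1/2) + 2*(-1)*conj(1/2 + sqrt(5)/2) + 2*(2 - sqrt(5))*conj(-1/2 + sqrt(5)/2) + 5*(-2)*conj(0) + 5*(2)*conj(0)]
      = (1/20)[(24) + (-8) + (-1 + sqrt(5)) + (-7 - 3*sqrt(5)) + (-sqrt(5) - 1) + (-7 + 3*sqrt(5)) + (0) + (0)] = 0/20 = 0
  <chi_rho, chi_8> = (1/20)[1*(12)*conj(2) + 1*(4)*conj(2) + 2*(-1)*conj(-sqrt(5)/2 - 1/2) + 2*(2 + sqrt(5))*conj(-1/2 + sqrt(5)/2) + 2*(-1)*conj(-1/2 + sqrt(5)/2) + 2*(2 - sqrt(5))*conj(-sqrt(5)/2 - 1/2) + 5*(-2)*conj(0) + 5*(2)*conj(0)]
      = (1/20)[(24) + (8) + (1 + sqrt(5)) + (sqrt(5) + 3) + (1 - sqrt(5)) + (3 - sqrt(5)) + (0) + (0)] = 40/20 = 2
Dimension check: dim(rho) = sum (mult * dim) = 1*1 + 1*1 + 0*1 + 2*1 + 1*2 + 1*2 + 0*2 + 2*2 = 12 = chi_rho(e) = 12.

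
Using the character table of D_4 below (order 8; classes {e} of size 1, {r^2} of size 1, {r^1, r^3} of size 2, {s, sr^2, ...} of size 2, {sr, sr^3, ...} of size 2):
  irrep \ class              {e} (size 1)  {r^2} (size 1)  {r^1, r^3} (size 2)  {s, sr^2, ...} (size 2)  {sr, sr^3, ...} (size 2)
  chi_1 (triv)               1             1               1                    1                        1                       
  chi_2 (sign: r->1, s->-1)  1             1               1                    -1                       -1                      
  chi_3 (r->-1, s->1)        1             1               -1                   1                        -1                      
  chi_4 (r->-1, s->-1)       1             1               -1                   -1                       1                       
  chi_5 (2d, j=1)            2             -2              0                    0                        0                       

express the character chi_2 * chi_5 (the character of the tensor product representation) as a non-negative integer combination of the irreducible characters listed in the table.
chi_2 tensor chi_5 = chi_5 (all other irreducibles have multiplicity 0).

Solution. The character of a tensor product is the pointwise product (chi_2 * chi_5)(C) = chi_2(C) * chi_5(C):
  {e}: (1)*(2), {r^2}: (1)*(-2), {r^1, r^3}: (1)*(0), {s, sr^2, ...}: (-1)*(0), {sr, sr^3, ...}: (-1)*(0)
so (chi_2 * chi_5) takes values
  {e} -> 2, {r^2} -> -2, {r^1, r^3} -> 0, {s, sr^2, ...} -> 0, {sr, sr^3, ...} -> 0.
Now take the inner product of this character with each irreducible chi from the table, <chi_2*chi_5, chi> = (1/8) sum_C |C| (chi_2*chi_5)(C) conj(chi(C)):
  <chi_2*chi_5, chi_1> = (1/8)[1*(2)*conj(1) + 1*(-2)*conj(1) + 2*(0)*conj(1) + 2*(0)*conj(1) + 2*(0)*conj(1)]
      = (1/8)[(2) + (-2) + (0) + (0) + (0)] = 0/8 = 0
  <chi_2*chi_5, chi_2> = (1/8)[1*(2)*conj(1) + 1*(-2)*conj(1) + 2*(0)*conj(1) + 2*(0)*conj(-1) + 2*(0)*conj(-1)]
      = (1/8)[(2) + (-2) + (0) + (0) + (0)] = 0/8 = 0
  <chi_2*chi_5, chi_3> = (1/8)[1*(2)*conj(1) + 1*(-2)*conj(1) + 2*(0)*conj(-1) + 2*(0)*conj(1) + 2*(0)*conj(-1)]
      = (1/8)[(2) + (-2) + (0) + (0) + (0)] = 0/8 = 0
  <chi_2*chi_5, chi_4> = (1/8)[1*(2)*conj(1) + 1*(-2)*conj(1) + 2*(0)*conj(-1) + 2*(0)*conj(-1) + 2*(0)*conj(1)]
      = (1/8)[(2) + (-2) + (0) + (0) + (0)] = 0/8 = 0
  <chi_2*chi_5, chi_5> = (1/8)[1*(2)*conj(2) + 1*(-2)*conj(-2) + 2*(0)*conj(0) + 2*(0)*conj(0) + 2*(0)*conj(0)]
      = (1/8)[(4) + (4) + (0) + (0) + (0)] = 8/8 = 1
Hence the multiplicities are chi_5: 1. Dimension check: dim(chi_2)*dim(chi_5) = 1*2 = 2 and sum (mult * dim) = 1*2 = 2.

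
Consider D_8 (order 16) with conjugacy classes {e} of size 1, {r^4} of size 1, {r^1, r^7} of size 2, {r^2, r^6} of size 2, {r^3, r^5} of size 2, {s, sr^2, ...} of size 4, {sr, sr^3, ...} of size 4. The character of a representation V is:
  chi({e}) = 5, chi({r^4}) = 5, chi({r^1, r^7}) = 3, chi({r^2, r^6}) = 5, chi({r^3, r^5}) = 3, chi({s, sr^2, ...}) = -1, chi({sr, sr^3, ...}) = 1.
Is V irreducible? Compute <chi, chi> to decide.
Not irreducible (reducible): <chi, chi> = 9 > 1.

Justification: <chi, chi> = (1/|G|) sum_C |C| * |chi(C)|^2 = (1/16)[1*|5|^2 + 1*|5|^2 + 2*|3|^2 + 2*|5|^2 + 2*|3|^2 + 4*|-1|^2 + 4*|1|^2]
  = (1/16)[(25) + (25) + (18) + (50) + (18) + (4) + (4)] = 144/16 = 9.
A character is irreducible iff <chi, chi> = 1, so this representation is reducible.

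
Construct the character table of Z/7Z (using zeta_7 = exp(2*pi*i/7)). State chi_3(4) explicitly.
Character table of Z/7Z (irreps indexed chi_0,...,chi_6 with chi_k(m) = zeta_7^(k*m), zeta_7 = exp(2*pi*i/7)):
  irrep \ class  {0} (size 1)  {1} (size 1)    {2} (size 1)    {3} (size 1)    {4} (size 1)    {5} (size 1)    {6} (size 1)  
  chi_0          1             1               1               1               1               1               1             
  chi_1          1             exp(2*I*pi/7)   exp(4*I*pi/7)   exp(6*I*pi/7)   exp(-6*I*pi/7)  exp(-4*I*pi/7)  exp(-2*I*pi/7)
  chi_2          1             exp(4*I*pi/7)   exp(-6*I*pi/7)  exp(-2*I*pi/7)  exp(2*I*pi/7)   exp(6*I*pi/7)   exp(-4*I*pi/7)
  chi_3          1             exp(6*I*pi/7)   exp(-2*I*pi/7)  exp(4*I*pi/7)   exp(-4*I*pi/7)  exp(2*I*pi/7)   exp(-6*I*pi/7)
  chi_4          1             exp(-6*I*pi/7)  exp(2*I*pi/7)   exp(-4*I*pi/7)  exp(4*I*pi/7)   exp(-2*I*pi/7)  exp(6*I*pi/7) 
  chi_5          1             exp(-4*I*pi/7)  exp(6*I*pi/7)   exp(2*I*pi/7)   exp(-2*I*pi/7)  exp(-6*I*pi/7)  exp(4*I*pi/7) 
  chi_6          1             exp(-2*I*pi/7)  exp(-4*I*pi/7)  exp(-6*I*pi/7)  exp(6*I*pi/7)   exp(4*I*pi/7)   exp(2*I*pi/7) 

Spot check: chi_3(4) = zeta_7^(3*4) = zeta_7^12 = exp(-4*I*pi/7).

Z/7Z is abelian, so all 7 irreducible complex representations are 1-dimensional. They are given by chi_k(m) = zeta_7^(k*m) for k = 0,...,6. Row orthogonality: sum_m chi_k(m) conj(chi_l(m)) = 7 * [k = l].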